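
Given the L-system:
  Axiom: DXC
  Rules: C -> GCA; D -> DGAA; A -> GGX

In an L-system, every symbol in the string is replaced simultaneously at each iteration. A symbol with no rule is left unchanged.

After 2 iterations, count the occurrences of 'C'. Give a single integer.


Answer: 1

Derivation:
Step 0: DXC  (1 'C')
Step 1: DGAAXGCA  (1 'C')
Step 2: DGAAGGGXGGXXGGCAGGX  (1 'C')


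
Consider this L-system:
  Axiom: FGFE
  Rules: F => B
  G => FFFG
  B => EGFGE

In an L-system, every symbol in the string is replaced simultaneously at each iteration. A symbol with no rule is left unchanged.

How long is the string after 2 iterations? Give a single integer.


Step 0: length = 4
Step 1: length = 7
Step 2: length = 18

Answer: 18


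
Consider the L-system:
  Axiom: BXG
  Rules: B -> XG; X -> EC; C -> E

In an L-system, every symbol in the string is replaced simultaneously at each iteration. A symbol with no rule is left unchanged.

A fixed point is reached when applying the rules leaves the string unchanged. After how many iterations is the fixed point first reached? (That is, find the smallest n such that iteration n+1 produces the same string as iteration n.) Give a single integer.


Answer: 3

Derivation:
Step 0: BXG
Step 1: XGECG
Step 2: ECGEEG
Step 3: EEGEEG
Step 4: EEGEEG  (unchanged — fixed point at step 3)


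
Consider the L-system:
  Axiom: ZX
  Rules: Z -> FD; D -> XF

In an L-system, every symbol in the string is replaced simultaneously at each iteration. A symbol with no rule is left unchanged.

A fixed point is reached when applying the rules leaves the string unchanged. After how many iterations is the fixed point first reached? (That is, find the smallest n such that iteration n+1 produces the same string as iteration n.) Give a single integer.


Step 0: ZX
Step 1: FDX
Step 2: FXFX
Step 3: FXFX  (unchanged — fixed point at step 2)

Answer: 2


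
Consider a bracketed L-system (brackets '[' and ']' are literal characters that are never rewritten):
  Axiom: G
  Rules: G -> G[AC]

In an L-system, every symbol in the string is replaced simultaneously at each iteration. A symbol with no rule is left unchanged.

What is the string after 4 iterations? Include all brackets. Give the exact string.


Answer: G[AC][AC][AC][AC]

Derivation:
Step 0: G
Step 1: G[AC]
Step 2: G[AC][AC]
Step 3: G[AC][AC][AC]
Step 4: G[AC][AC][AC][AC]


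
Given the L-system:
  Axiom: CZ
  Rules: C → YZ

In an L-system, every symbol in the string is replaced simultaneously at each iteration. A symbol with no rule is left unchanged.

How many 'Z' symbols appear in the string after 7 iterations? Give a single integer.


Step 0: CZ  (1 'Z')
Step 1: YZZ  (2 'Z')
Step 2: YZZ  (2 'Z')
Step 3: YZZ  (2 'Z')
Step 4: YZZ  (2 'Z')
Step 5: YZZ  (2 'Z')
Step 6: YZZ  (2 'Z')
Step 7: YZZ  (2 'Z')

Answer: 2


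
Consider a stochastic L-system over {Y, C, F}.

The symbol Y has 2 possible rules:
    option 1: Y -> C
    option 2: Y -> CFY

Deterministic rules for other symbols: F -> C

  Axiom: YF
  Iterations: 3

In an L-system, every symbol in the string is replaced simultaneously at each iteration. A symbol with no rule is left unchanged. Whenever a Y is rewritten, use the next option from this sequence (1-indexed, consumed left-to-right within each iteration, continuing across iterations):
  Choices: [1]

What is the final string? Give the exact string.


Answer: CC

Derivation:
Step 0: YF
Step 1: CC  (used choices [1])
Step 2: CC  (used choices [])
Step 3: CC  (used choices [])


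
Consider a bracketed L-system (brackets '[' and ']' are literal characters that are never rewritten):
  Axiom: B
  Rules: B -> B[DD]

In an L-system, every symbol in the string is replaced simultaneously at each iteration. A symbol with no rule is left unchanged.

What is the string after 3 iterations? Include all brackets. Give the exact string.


Step 0: B
Step 1: B[DD]
Step 2: B[DD][DD]
Step 3: B[DD][DD][DD]

Answer: B[DD][DD][DD]


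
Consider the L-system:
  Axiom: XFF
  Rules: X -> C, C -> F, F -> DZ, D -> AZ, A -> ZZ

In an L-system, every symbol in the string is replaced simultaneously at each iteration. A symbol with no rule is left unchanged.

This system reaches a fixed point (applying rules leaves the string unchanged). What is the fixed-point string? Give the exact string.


Step 0: XFF
Step 1: CDZDZ
Step 2: FAZZAZZ
Step 3: DZZZZZZZZZ
Step 4: AZZZZZZZZZZ
Step 5: ZZZZZZZZZZZZ
Step 6: ZZZZZZZZZZZZ  (unchanged — fixed point at step 5)

Answer: ZZZZZZZZZZZZ


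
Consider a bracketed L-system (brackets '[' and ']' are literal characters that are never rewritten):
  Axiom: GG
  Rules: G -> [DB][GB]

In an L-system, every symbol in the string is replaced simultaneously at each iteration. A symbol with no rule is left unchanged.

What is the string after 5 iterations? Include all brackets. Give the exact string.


Answer: [DB][[DB][[DB][[DB][[DB][GB]B]B]B]B][DB][[DB][[DB][[DB][[DB][GB]B]B]B]B]

Derivation:
Step 0: GG
Step 1: [DB][GB][DB][GB]
Step 2: [DB][[DB][GB]B][DB][[DB][GB]B]
Step 3: [DB][[DB][[DB][GB]B]B][DB][[DB][[DB][GB]B]B]
Step 4: [DB][[DB][[DB][[DB][GB]B]B]B][DB][[DB][[DB][[DB][GB]B]B]B]
Step 5: [DB][[DB][[DB][[DB][[DB][GB]B]B]B]B][DB][[DB][[DB][[DB][[DB][GB]B]B]B]B]


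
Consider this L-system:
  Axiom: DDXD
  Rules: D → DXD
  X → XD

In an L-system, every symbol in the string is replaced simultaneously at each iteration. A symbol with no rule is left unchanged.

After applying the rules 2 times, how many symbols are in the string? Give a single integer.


Step 0: length = 4
Step 1: length = 11
Step 2: length = 29

Answer: 29


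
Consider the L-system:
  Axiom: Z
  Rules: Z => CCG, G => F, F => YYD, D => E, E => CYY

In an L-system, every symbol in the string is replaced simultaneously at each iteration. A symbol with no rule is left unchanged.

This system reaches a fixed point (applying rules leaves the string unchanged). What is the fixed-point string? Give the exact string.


Step 0: Z
Step 1: CCG
Step 2: CCF
Step 3: CCYYD
Step 4: CCYYE
Step 5: CCYYCYY
Step 6: CCYYCYY  (unchanged — fixed point at step 5)

Answer: CCYYCYY


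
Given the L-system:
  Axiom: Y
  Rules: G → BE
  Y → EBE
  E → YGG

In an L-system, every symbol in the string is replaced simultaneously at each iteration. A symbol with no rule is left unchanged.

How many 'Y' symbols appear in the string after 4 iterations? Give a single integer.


Step 0: Y  (1 'Y')
Step 1: EBE  (0 'Y')
Step 2: YGGBYGG  (2 'Y')
Step 3: EBEBEBEBEBEBEBE  (0 'Y')
Step 4: YGGBYGGBYGGBYGGBYGGBYGGBYGGBYGG  (8 'Y')

Answer: 8


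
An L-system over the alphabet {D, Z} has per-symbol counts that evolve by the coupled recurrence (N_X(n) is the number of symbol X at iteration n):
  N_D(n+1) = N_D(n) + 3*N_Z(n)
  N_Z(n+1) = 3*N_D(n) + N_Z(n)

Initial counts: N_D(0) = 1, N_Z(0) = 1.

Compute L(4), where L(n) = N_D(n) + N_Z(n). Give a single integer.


Step 0: N_D=1, N_Z=1, L=2
Step 1: N_D=4, N_Z=4, L=8
Step 2: N_D=16, N_Z=16, L=32
Step 3: N_D=64, N_Z=64, L=128
Step 4: N_D=256, N_Z=256, L=512

Answer: 512


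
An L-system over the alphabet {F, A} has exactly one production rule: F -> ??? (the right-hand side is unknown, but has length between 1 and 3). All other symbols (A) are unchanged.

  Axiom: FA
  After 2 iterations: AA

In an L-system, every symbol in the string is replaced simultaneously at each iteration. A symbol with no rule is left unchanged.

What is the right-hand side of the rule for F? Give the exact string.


Trying F -> A:
  Step 0: FA
  Step 1: AA
  Step 2: AA
Matches the given result.

Answer: A


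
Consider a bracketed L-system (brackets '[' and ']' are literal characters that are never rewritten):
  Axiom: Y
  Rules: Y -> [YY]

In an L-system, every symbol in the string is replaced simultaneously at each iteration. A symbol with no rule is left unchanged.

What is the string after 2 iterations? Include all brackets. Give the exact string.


Step 0: Y
Step 1: [YY]
Step 2: [[YY][YY]]

Answer: [[YY][YY]]


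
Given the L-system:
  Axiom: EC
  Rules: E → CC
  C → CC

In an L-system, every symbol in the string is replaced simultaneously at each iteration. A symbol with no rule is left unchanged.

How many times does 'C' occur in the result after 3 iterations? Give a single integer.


Step 0: EC  (1 'C')
Step 1: CCCC  (4 'C')
Step 2: CCCCCCCC  (8 'C')
Step 3: CCCCCCCCCCCCCCCC  (16 'C')

Answer: 16


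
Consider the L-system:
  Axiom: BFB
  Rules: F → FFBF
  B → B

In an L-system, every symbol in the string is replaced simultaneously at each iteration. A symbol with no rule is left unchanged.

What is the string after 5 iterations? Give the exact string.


Answer: BFFBFFFBFBFFBFFFBFFFBFBFFBFBFFBFFFBFBFFBFFFBFFFBFBFFBFFFBFFFBFBFFBFBFFBFFFBFBFFBFBFFBFFFBFBFFBFFFBFFFBFBFFBFBFFBFFFBFBFFBFFFBFFFBFBFFBFFFBFFFBFBFFBFBFFBFFFBFBFFBFFFBFFFBFBFFBFFFBFFFBFBFFBFBFFBFFFBFBFFBFBFFBFFFBFBFFBFFFBFFFBFBFFBFBFFBFFFBFBFFBFBFFBFFFBFBFFBFFFBFFFBFBFFBFBFFBFFFBFBFFBFFFBFFFBFBFFBFFFBFFFBFBFFBFBFFBFFFBFBFFBFBFFBFFFBFBFFBFFFBFFFBFBFFBFBFFBFFFBFBFFBFB

Derivation:
Step 0: BFB
Step 1: BFFBFB
Step 2: BFFBFFFBFBFFBFB
Step 3: BFFBFFFBFBFFBFFFBFFFBFBFFBFBFFBFFFBFBFFBFB
Step 4: BFFBFFFBFBFFBFFFBFFFBFBFFBFBFFBFFFBFBFFBFFFBFFFBFBFFBFFFBFFFBFBFFBFBFFBFFFBFBFFBFBFFBFFFBFBFFBFFFBFFFBFBFFBFBFFBFFFBFBFFBFB
Step 5: BFFBFFFBFBFFBFFFBFFFBFBFFBFBFFBFFFBFBFFBFFFBFFFBFBFFBFFFBFFFBFBFFBFBFFBFFFBFBFFBFBFFBFFFBFBFFBFFFBFFFBFBFFBFBFFBFFFBFBFFBFFFBFFFBFBFFBFFFBFFFBFBFFBFBFFBFFFBFBFFBFFFBFFFBFBFFBFFFBFFFBFBFFBFBFFBFFFBFBFFBFBFFBFFFBFBFFBFFFBFFFBFBFFBFBFFBFFFBFBFFBFBFFBFFFBFBFFBFFFBFFFBFBFFBFBFFBFFFBFBFFBFFFBFFFBFBFFBFFFBFFFBFBFFBFBFFBFFFBFBFFBFBFFBFFFBFBFFBFFFBFFFBFBFFBFBFFBFFFBFBFFBFB


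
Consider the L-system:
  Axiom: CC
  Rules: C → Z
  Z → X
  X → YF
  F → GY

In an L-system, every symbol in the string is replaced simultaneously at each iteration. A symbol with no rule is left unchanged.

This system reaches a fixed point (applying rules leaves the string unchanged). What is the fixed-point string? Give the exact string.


Step 0: CC
Step 1: ZZ
Step 2: XX
Step 3: YFYF
Step 4: YGYYGY
Step 5: YGYYGY  (unchanged — fixed point at step 4)

Answer: YGYYGY


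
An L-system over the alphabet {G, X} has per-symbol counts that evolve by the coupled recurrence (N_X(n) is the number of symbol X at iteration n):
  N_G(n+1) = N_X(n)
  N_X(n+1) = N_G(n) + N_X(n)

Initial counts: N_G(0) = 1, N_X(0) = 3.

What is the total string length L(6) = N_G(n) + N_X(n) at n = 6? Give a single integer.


Answer: 76

Derivation:
Step 0: N_G=1, N_X=3, L=4
Step 1: N_G=3, N_X=4, L=7
Step 2: N_G=4, N_X=7, L=11
Step 3: N_G=7, N_X=11, L=18
Step 4: N_G=11, N_X=18, L=29
Step 5: N_G=18, N_X=29, L=47
Step 6: N_G=29, N_X=47, L=76


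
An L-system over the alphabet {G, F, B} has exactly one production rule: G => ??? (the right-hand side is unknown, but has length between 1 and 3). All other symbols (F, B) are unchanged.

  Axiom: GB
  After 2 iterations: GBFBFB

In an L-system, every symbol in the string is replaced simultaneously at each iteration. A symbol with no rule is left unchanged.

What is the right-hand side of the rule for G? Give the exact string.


Trying G => GBF:
  Step 0: GB
  Step 1: GBFB
  Step 2: GBFBFB
Matches the given result.

Answer: GBF


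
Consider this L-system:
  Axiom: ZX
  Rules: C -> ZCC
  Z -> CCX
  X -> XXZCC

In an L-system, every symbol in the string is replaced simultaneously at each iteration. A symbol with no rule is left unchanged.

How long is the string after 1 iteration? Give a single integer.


Answer: 8

Derivation:
Step 0: length = 2
Step 1: length = 8


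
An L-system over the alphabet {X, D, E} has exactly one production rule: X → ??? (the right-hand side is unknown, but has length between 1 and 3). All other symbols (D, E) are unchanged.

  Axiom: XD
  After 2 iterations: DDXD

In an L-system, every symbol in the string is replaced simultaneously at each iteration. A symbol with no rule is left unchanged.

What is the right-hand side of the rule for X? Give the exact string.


Trying X → DX:
  Step 0: XD
  Step 1: DXD
  Step 2: DDXD
Matches the given result.

Answer: DX


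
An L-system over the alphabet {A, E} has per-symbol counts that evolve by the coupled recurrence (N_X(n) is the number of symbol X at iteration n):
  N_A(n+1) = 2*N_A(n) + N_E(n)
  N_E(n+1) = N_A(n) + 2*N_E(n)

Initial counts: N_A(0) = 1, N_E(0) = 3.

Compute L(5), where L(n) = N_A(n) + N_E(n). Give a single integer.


Step 0: N_A=1, N_E=3, L=4
Step 1: N_A=5, N_E=7, L=12
Step 2: N_A=17, N_E=19, L=36
Step 3: N_A=53, N_E=55, L=108
Step 4: N_A=161, N_E=163, L=324
Step 5: N_A=485, N_E=487, L=972

Answer: 972


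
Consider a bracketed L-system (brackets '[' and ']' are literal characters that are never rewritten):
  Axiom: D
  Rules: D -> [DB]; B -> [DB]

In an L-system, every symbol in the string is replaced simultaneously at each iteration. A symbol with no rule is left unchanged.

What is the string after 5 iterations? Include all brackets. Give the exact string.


Step 0: D
Step 1: [DB]
Step 2: [[DB][DB]]
Step 3: [[[DB][DB]][[DB][DB]]]
Step 4: [[[[DB][DB]][[DB][DB]]][[[DB][DB]][[DB][DB]]]]
Step 5: [[[[[DB][DB]][[DB][DB]]][[[DB][DB]][[DB][DB]]]][[[[DB][DB]][[DB][DB]]][[[DB][DB]][[DB][DB]]]]]

Answer: [[[[[DB][DB]][[DB][DB]]][[[DB][DB]][[DB][DB]]]][[[[DB][DB]][[DB][DB]]][[[DB][DB]][[DB][DB]]]]]


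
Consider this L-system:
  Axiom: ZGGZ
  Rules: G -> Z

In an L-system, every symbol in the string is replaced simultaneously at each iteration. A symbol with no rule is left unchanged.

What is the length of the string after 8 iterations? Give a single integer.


Answer: 4

Derivation:
Step 0: length = 4
Step 1: length = 4
Step 2: length = 4
Step 3: length = 4
Step 4: length = 4
Step 5: length = 4
Step 6: length = 4
Step 7: length = 4
Step 8: length = 4


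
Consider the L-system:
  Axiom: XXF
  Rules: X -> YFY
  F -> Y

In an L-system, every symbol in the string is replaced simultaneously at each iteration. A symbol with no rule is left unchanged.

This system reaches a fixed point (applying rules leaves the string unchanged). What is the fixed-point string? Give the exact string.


Step 0: XXF
Step 1: YFYYFYY
Step 2: YYYYYYY
Step 3: YYYYYYY  (unchanged — fixed point at step 2)

Answer: YYYYYYY


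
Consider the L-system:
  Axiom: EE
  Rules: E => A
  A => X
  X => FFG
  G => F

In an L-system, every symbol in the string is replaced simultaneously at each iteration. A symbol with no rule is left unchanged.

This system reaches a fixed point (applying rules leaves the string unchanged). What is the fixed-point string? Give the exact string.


Answer: FFFFFF

Derivation:
Step 0: EE
Step 1: AA
Step 2: XX
Step 3: FFGFFG
Step 4: FFFFFF
Step 5: FFFFFF  (unchanged — fixed point at step 4)


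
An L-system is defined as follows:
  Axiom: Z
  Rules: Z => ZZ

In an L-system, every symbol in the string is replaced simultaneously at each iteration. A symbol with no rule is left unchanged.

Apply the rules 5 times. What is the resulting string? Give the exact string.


Step 0: Z
Step 1: ZZ
Step 2: ZZZZ
Step 3: ZZZZZZZZ
Step 4: ZZZZZZZZZZZZZZZZ
Step 5: ZZZZZZZZZZZZZZZZZZZZZZZZZZZZZZZZ

Answer: ZZZZZZZZZZZZZZZZZZZZZZZZZZZZZZZZ


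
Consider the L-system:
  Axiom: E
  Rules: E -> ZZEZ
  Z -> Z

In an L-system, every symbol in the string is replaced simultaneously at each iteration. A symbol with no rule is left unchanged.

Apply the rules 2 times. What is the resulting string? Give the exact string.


Step 0: E
Step 1: ZZEZ
Step 2: ZZZZEZZ

Answer: ZZZZEZZ


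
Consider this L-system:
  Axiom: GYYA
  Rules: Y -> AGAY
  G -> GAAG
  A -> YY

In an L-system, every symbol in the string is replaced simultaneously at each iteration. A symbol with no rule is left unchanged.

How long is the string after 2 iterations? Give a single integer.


Answer: 44

Derivation:
Step 0: length = 4
Step 1: length = 14
Step 2: length = 44


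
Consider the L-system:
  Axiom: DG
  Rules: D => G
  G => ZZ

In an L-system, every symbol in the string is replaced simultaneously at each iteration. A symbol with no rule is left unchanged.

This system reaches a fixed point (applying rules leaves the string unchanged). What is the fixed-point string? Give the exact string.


Step 0: DG
Step 1: GZZ
Step 2: ZZZZ
Step 3: ZZZZ  (unchanged — fixed point at step 2)

Answer: ZZZZ


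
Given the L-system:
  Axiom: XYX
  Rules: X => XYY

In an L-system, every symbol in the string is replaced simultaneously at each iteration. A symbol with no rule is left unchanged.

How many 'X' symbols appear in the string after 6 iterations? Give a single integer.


Step 0: XYX  (2 'X')
Step 1: XYYYXYY  (2 'X')
Step 2: XYYYYYXYYYY  (2 'X')
Step 3: XYYYYYYYXYYYYYY  (2 'X')
Step 4: XYYYYYYYYYXYYYYYYYY  (2 'X')
Step 5: XYYYYYYYYYYYXYYYYYYYYYY  (2 'X')
Step 6: XYYYYYYYYYYYYYXYYYYYYYYYYYY  (2 'X')

Answer: 2


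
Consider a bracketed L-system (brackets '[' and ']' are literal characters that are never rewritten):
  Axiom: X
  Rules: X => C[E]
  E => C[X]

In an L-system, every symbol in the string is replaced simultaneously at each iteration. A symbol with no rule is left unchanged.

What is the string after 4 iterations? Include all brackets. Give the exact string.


Answer: C[C[C[C[X]]]]

Derivation:
Step 0: X
Step 1: C[E]
Step 2: C[C[X]]
Step 3: C[C[C[E]]]
Step 4: C[C[C[C[X]]]]


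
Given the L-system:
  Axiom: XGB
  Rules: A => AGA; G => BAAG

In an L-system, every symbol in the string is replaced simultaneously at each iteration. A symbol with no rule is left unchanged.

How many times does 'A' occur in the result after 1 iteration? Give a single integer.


Answer: 2

Derivation:
Step 0: XGB  (0 'A')
Step 1: XBAAGB  (2 'A')


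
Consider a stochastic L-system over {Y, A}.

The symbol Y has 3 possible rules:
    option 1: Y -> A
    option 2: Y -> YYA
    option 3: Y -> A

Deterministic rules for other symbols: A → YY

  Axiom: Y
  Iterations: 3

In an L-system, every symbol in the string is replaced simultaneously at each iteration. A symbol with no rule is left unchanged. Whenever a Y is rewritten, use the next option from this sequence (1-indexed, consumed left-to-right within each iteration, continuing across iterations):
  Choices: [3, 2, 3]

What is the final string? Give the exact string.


Step 0: Y
Step 1: A  (used choices [3])
Step 2: YY  (used choices [])
Step 3: YYAA  (used choices [2, 3])

Answer: YYAA


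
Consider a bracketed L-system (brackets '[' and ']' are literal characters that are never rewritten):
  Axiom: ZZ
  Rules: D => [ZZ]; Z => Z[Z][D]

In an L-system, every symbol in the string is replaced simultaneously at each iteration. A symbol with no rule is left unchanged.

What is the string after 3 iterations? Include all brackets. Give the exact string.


Step 0: ZZ
Step 1: Z[Z][D]Z[Z][D]
Step 2: Z[Z][D][Z[Z][D]][[ZZ]]Z[Z][D][Z[Z][D]][[ZZ]]
Step 3: Z[Z][D][Z[Z][D]][[ZZ]][Z[Z][D][Z[Z][D]][[ZZ]]][[Z[Z][D]Z[Z][D]]]Z[Z][D][Z[Z][D]][[ZZ]][Z[Z][D][Z[Z][D]][[ZZ]]][[Z[Z][D]Z[Z][D]]]

Answer: Z[Z][D][Z[Z][D]][[ZZ]][Z[Z][D][Z[Z][D]][[ZZ]]][[Z[Z][D]Z[Z][D]]]Z[Z][D][Z[Z][D]][[ZZ]][Z[Z][D][Z[Z][D]][[ZZ]]][[Z[Z][D]Z[Z][D]]]


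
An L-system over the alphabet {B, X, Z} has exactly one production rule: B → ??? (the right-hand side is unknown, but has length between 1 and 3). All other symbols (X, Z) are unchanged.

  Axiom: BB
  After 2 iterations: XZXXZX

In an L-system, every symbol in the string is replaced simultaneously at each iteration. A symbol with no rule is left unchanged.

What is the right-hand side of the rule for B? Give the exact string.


Trying B → XZX:
  Step 0: BB
  Step 1: XZXXZX
  Step 2: XZXXZX
Matches the given result.

Answer: XZX


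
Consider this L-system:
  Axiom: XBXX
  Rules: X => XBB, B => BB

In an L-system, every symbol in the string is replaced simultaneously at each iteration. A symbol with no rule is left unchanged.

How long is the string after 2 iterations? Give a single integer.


Step 0: length = 4
Step 1: length = 11
Step 2: length = 25

Answer: 25


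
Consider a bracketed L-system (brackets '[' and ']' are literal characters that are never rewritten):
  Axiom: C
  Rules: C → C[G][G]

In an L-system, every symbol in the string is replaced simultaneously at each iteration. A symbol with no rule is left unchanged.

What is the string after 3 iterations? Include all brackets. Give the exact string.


Answer: C[G][G][G][G][G][G]

Derivation:
Step 0: C
Step 1: C[G][G]
Step 2: C[G][G][G][G]
Step 3: C[G][G][G][G][G][G]


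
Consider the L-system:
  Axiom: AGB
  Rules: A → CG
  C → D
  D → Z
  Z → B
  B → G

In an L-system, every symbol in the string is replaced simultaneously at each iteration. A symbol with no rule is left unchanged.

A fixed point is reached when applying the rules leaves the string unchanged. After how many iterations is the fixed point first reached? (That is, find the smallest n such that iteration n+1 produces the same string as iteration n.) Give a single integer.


Step 0: AGB
Step 1: CGGG
Step 2: DGGG
Step 3: ZGGG
Step 4: BGGG
Step 5: GGGG
Step 6: GGGG  (unchanged — fixed point at step 5)

Answer: 5


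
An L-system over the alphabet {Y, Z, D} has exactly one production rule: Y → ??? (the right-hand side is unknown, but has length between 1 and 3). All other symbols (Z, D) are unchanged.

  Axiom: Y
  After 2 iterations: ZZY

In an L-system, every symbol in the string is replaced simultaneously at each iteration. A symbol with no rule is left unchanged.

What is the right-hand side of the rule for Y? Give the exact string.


Trying Y → ZY:
  Step 0: Y
  Step 1: ZY
  Step 2: ZZY
Matches the given result.

Answer: ZY


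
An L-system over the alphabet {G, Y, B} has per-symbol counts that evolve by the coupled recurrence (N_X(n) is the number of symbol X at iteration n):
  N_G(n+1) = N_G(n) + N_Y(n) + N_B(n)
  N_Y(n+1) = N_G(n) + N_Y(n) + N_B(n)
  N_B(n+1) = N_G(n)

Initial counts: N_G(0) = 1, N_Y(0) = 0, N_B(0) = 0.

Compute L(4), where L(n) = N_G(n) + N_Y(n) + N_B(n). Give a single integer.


Answer: 41

Derivation:
Step 0: N_G=1, N_Y=0, N_B=0, L=1
Step 1: N_G=1, N_Y=1, N_B=1, L=3
Step 2: N_G=3, N_Y=3, N_B=1, L=7
Step 3: N_G=7, N_Y=7, N_B=3, L=17
Step 4: N_G=17, N_Y=17, N_B=7, L=41


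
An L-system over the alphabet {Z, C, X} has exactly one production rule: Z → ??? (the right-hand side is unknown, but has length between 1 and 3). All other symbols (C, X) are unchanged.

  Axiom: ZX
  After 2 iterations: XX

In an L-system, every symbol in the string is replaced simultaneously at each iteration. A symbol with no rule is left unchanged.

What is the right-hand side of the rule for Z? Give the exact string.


Trying Z → X:
  Step 0: ZX
  Step 1: XX
  Step 2: XX
Matches the given result.

Answer: X


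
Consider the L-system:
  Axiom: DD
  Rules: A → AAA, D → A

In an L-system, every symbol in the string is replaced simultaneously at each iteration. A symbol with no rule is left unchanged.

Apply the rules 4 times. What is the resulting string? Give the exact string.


Step 0: DD
Step 1: AA
Step 2: AAAAAA
Step 3: AAAAAAAAAAAAAAAAAA
Step 4: AAAAAAAAAAAAAAAAAAAAAAAAAAAAAAAAAAAAAAAAAAAAAAAAAAAAAA

Answer: AAAAAAAAAAAAAAAAAAAAAAAAAAAAAAAAAAAAAAAAAAAAAAAAAAAAAA


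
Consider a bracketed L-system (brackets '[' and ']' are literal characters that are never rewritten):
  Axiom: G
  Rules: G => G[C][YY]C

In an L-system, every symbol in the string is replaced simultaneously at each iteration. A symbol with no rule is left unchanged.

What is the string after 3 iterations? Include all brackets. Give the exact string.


Step 0: G
Step 1: G[C][YY]C
Step 2: G[C][YY]C[C][YY]C
Step 3: G[C][YY]C[C][YY]C[C][YY]C

Answer: G[C][YY]C[C][YY]C[C][YY]C


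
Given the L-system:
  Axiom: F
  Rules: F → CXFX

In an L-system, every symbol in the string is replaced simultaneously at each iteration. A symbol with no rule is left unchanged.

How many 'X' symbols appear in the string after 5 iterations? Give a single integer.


Answer: 10

Derivation:
Step 0: F  (0 'X')
Step 1: CXFX  (2 'X')
Step 2: CXCXFXX  (4 'X')
Step 3: CXCXCXFXXX  (6 'X')
Step 4: CXCXCXCXFXXXX  (8 'X')
Step 5: CXCXCXCXCXFXXXXX  (10 'X')


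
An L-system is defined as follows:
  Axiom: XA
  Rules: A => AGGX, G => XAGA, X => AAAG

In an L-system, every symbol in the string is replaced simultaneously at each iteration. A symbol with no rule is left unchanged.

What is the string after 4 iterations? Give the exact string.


Answer: AGGXXAGAXAGAAAAGAAAGAGGXXAGAAGGXAAAGAGGXXAGAAGGXAGGXAGGXAGGXXAGAAGGXXAGAXAGAAAAGAAAGAGGXXAGAAGGXAAAGAGGXXAGAAGGXAGGXAGGXAGGXXAGAAGGXXAGAXAGAAAAGAAAGAGGXXAGAAGGXAAAGAGGXXAGAAGGXAGGXAGGXAGGXXAGAAGGXAGGXAGGXXAGAAGGXXAGAXAGAAAAGAAAGAGGXXAGAAGGXAGGXXAGAXAGAAAAGAGGXXAGAXAGAAAAGAAAGAGGXXAGAAGGXAAAGAGGXXAGAAGGXAGGXAGGXAGGXXAGAAGGXAGGXAGGXXAGAAGGXXAGAXAGAAAAGAAAGAGGXXAGAAGGXAGGXXAGAXAGAAAAGAGGXAGGXAGGXXAGAAGGXXAGAXAGAAAAGAAAGAGGXXAGAAGGXAGGXXAGAXAGAAAAGAGGXXAGAXAGAAAAGAGGXXAGAXAGAAAAGAGGXXAGAXAGAAAAGAAAGAGGXXAGAAGGX

Derivation:
Step 0: XA
Step 1: AAAGAGGX
Step 2: AGGXAGGXAGGXXAGAAGGXXAGAXAGAAAAG
Step 3: AGGXXAGAXAGAAAAGAGGXXAGAXAGAAAAGAGGXXAGAXAGAAAAGAAAGAGGXXAGAAGGXAGGXXAGAXAGAAAAGAAAGAGGXXAGAAGGXAAAGAGGXXAGAAGGXAGGXAGGXAGGXXAGA
Step 4: AGGXXAGAXAGAAAAGAAAGAGGXXAGAAGGXAAAGAGGXXAGAAGGXAGGXAGGXAGGXXAGAAGGXXAGAXAGAAAAGAAAGAGGXXAGAAGGXAAAGAGGXXAGAAGGXAGGXAGGXAGGXXAGAAGGXXAGAXAGAAAAGAAAGAGGXXAGAAGGXAAAGAGGXXAGAAGGXAGGXAGGXAGGXXAGAAGGXAGGXAGGXXAGAAGGXXAGAXAGAAAAGAAAGAGGXXAGAAGGXAGGXXAGAXAGAAAAGAGGXXAGAXAGAAAAGAAAGAGGXXAGAAGGXAAAGAGGXXAGAAGGXAGGXAGGXAGGXXAGAAGGXAGGXAGGXXAGAAGGXXAGAXAGAAAAGAAAGAGGXXAGAAGGXAGGXXAGAXAGAAAAGAGGXAGGXAGGXXAGAAGGXXAGAXAGAAAAGAAAGAGGXXAGAAGGXAGGXXAGAXAGAAAAGAGGXXAGAXAGAAAAGAGGXXAGAXAGAAAAGAGGXXAGAXAGAAAAGAAAGAGGXXAGAAGGX


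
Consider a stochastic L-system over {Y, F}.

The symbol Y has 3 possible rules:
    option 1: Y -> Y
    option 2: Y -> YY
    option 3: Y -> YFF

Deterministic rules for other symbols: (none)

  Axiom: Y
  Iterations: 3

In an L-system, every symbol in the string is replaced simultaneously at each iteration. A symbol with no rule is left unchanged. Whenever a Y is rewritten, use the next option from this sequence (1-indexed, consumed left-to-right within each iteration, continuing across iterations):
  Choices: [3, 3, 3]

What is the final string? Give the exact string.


Step 0: Y
Step 1: YFF  (used choices [3])
Step 2: YFFFF  (used choices [3])
Step 3: YFFFFFF  (used choices [3])

Answer: YFFFFFF


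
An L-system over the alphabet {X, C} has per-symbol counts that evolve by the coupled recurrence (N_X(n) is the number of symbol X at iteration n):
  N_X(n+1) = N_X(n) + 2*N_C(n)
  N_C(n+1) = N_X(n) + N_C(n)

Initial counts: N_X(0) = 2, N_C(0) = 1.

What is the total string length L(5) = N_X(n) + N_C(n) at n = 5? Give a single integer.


Answer: 239

Derivation:
Step 0: N_X=2, N_C=1, L=3
Step 1: N_X=4, N_C=3, L=7
Step 2: N_X=10, N_C=7, L=17
Step 3: N_X=24, N_C=17, L=41
Step 4: N_X=58, N_C=41, L=99
Step 5: N_X=140, N_C=99, L=239


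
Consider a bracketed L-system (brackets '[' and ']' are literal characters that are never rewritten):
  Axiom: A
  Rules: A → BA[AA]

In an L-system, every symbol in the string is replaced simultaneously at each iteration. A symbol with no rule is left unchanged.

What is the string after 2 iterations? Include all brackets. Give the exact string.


Step 0: A
Step 1: BA[AA]
Step 2: BBA[AA][BA[AA]BA[AA]]

Answer: BBA[AA][BA[AA]BA[AA]]


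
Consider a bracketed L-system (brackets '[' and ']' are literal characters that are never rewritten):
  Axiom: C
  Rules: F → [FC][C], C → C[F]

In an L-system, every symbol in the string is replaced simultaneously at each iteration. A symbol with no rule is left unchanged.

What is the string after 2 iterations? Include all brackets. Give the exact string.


Answer: C[F][[FC][C]]

Derivation:
Step 0: C
Step 1: C[F]
Step 2: C[F][[FC][C]]


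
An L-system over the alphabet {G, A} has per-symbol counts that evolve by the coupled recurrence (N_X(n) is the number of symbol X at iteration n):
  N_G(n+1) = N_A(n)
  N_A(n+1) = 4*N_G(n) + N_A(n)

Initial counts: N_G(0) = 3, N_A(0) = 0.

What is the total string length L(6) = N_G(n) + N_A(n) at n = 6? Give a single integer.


Step 0: N_G=3, N_A=0, L=3
Step 1: N_G=0, N_A=12, L=12
Step 2: N_G=12, N_A=12, L=24
Step 3: N_G=12, N_A=60, L=72
Step 4: N_G=60, N_A=108, L=168
Step 5: N_G=108, N_A=348, L=456
Step 6: N_G=348, N_A=780, L=1128

Answer: 1128


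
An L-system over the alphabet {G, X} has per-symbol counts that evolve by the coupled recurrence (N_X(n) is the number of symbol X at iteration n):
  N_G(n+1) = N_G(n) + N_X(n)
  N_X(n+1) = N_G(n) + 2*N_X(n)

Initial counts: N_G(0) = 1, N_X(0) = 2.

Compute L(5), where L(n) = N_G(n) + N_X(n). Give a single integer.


Step 0: N_G=1, N_X=2, L=3
Step 1: N_G=3, N_X=5, L=8
Step 2: N_G=8, N_X=13, L=21
Step 3: N_G=21, N_X=34, L=55
Step 4: N_G=55, N_X=89, L=144
Step 5: N_G=144, N_X=233, L=377

Answer: 377


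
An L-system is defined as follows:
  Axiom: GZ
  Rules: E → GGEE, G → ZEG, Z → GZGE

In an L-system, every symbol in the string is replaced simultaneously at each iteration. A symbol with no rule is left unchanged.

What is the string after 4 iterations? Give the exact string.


Answer: GZGEGGEEZEGZEGGZGEZEGGGEEGZGEGGEEZEGZEGZEGGGEEGGEEGZGEGGEEZEGGZGEGGEEZEGZEGZEGGGEEGGEEZEGZEGGGEEGGEEZEGGZGEZEGGGEEZEGZEGGGEEGGEEGZGEGGEEZEGZEGGZGEZEGGGEEZEGZEGGGEEGGEEGZGEGGEEZEGGZGEGGEEZEGZEGGZGEZEGGGEEGZGEGGEEZEGZEGZEGGGEEGGEEZEGGZGEZEGGGEEZEGZEGGGEEGGEEGZGEGGEEZEGGZGEGGEEZEGGZGEGGEEZEGZEGZEGGGEEGGEEZEGZEGGGEEGGEE

Derivation:
Step 0: GZ
Step 1: ZEGGZGE
Step 2: GZGEGGEEZEGZEGGZGEZEGGGEE
Step 3: ZEGGZGEZEGGGEEZEGZEGGGEEGGEEGZGEGGEEZEGGZGEGGEEZEGZEGGZGEZEGGGEEGZGEGGEEZEGZEGZEGGGEEGGEE
Step 4: GZGEGGEEZEGZEGGZGEZEGGGEEGZGEGGEEZEGZEGZEGGGEEGGEEGZGEGGEEZEGGZGEGGEEZEGZEGZEGGGEEGGEEZEGZEGGGEEGGEEZEGGZGEZEGGGEEZEGZEGGGEEGGEEGZGEGGEEZEGZEGGZGEZEGGGEEZEGZEGGGEEGGEEGZGEGGEEZEGGZGEGGEEZEGZEGGZGEZEGGGEEGZGEGGEEZEGZEGZEGGGEEGGEEZEGGZGEZEGGGEEZEGZEGGGEEGGEEGZGEGGEEZEGGZGEGGEEZEGGZGEGGEEZEGZEGZEGGGEEGGEEZEGZEGGGEEGGEE


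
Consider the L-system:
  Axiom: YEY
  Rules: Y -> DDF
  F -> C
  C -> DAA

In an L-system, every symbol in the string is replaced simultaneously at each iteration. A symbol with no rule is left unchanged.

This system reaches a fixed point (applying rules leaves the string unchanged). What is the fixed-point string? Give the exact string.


Step 0: YEY
Step 1: DDFEDDF
Step 2: DDCEDDC
Step 3: DDDAAEDDDAA
Step 4: DDDAAEDDDAA  (unchanged — fixed point at step 3)

Answer: DDDAAEDDDAA


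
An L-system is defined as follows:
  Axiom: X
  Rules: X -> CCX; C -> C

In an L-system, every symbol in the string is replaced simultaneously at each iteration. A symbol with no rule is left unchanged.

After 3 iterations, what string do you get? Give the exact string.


Answer: CCCCCCX

Derivation:
Step 0: X
Step 1: CCX
Step 2: CCCCX
Step 3: CCCCCCX


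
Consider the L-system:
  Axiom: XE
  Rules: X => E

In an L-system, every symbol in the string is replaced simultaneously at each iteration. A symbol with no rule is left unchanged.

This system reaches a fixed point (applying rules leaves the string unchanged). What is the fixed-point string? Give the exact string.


Step 0: XE
Step 1: EE
Step 2: EE  (unchanged — fixed point at step 1)

Answer: EE


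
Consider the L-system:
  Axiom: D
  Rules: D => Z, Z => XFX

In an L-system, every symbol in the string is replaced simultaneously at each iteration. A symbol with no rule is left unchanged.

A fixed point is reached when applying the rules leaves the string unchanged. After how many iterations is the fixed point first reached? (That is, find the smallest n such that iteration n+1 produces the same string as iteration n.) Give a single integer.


Step 0: D
Step 1: Z
Step 2: XFX
Step 3: XFX  (unchanged — fixed point at step 2)

Answer: 2


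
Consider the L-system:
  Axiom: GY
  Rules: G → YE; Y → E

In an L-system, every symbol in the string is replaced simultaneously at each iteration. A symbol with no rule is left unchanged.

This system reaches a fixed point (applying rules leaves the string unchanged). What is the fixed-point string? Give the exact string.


Step 0: GY
Step 1: YEE
Step 2: EEE
Step 3: EEE  (unchanged — fixed point at step 2)

Answer: EEE


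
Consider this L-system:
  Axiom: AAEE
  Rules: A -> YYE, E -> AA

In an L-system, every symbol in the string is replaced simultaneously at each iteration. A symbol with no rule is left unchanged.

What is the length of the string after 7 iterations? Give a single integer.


Answer: 164

Derivation:
Step 0: length = 4
Step 1: length = 10
Step 2: length = 20
Step 3: length = 32
Step 4: length = 52
Step 5: length = 76
Step 6: length = 116
Step 7: length = 164


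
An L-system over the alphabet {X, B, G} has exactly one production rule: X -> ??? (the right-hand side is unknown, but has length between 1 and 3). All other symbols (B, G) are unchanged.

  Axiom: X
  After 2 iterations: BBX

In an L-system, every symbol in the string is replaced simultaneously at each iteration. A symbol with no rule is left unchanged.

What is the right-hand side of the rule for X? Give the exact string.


Answer: BX

Derivation:
Trying X -> BX:
  Step 0: X
  Step 1: BX
  Step 2: BBX
Matches the given result.


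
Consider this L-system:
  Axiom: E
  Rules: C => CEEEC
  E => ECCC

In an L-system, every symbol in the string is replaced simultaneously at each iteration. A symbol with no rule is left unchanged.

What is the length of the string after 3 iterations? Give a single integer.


Answer: 85

Derivation:
Step 0: length = 1
Step 1: length = 4
Step 2: length = 19
Step 3: length = 85


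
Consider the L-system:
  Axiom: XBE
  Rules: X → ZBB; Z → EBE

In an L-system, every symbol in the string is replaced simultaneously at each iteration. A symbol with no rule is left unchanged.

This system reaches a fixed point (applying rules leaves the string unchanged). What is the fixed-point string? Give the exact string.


Step 0: XBE
Step 1: ZBBBE
Step 2: EBEBBBE
Step 3: EBEBBBE  (unchanged — fixed point at step 2)

Answer: EBEBBBE


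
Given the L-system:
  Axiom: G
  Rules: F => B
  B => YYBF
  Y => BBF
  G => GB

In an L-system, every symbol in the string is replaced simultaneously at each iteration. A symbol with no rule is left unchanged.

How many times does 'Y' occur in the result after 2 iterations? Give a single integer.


Step 0: G  (0 'Y')
Step 1: GB  (0 'Y')
Step 2: GBYYBF  (2 'Y')

Answer: 2


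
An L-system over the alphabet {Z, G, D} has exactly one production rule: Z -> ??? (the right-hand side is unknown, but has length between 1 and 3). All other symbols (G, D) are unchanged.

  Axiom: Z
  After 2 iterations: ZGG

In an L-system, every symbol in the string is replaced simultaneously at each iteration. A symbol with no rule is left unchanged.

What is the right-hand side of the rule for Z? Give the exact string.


Answer: ZG

Derivation:
Trying Z -> ZG:
  Step 0: Z
  Step 1: ZG
  Step 2: ZGG
Matches the given result.


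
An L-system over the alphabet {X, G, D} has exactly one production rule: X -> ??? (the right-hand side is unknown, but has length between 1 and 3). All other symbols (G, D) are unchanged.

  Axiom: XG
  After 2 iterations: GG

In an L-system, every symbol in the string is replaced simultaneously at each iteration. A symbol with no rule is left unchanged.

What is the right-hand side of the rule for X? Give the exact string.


Answer: G

Derivation:
Trying X -> G:
  Step 0: XG
  Step 1: GG
  Step 2: GG
Matches the given result.


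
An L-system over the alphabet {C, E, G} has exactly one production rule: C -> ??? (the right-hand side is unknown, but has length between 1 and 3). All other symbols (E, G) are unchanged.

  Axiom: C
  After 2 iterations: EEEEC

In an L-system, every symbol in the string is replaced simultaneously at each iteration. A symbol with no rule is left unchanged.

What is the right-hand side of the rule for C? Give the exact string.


Answer: EEC

Derivation:
Trying C -> EEC:
  Step 0: C
  Step 1: EEC
  Step 2: EEEEC
Matches the given result.


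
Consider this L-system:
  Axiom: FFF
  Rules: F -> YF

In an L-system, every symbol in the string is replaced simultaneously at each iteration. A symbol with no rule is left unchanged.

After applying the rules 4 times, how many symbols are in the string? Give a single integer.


Step 0: length = 3
Step 1: length = 6
Step 2: length = 9
Step 3: length = 12
Step 4: length = 15

Answer: 15


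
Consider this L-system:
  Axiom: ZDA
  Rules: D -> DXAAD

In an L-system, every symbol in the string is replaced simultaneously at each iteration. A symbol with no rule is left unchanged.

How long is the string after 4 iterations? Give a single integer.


Answer: 63

Derivation:
Step 0: length = 3
Step 1: length = 7
Step 2: length = 15
Step 3: length = 31
Step 4: length = 63


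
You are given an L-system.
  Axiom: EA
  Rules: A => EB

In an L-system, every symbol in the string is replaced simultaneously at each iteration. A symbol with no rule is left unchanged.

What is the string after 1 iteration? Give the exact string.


Step 0: EA
Step 1: EEB

Answer: EEB


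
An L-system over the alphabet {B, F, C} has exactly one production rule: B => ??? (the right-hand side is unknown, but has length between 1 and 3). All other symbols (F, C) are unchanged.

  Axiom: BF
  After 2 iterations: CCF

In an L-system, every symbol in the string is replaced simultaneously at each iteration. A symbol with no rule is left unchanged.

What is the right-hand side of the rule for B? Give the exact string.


Trying B => CC:
  Step 0: BF
  Step 1: CCF
  Step 2: CCF
Matches the given result.

Answer: CC


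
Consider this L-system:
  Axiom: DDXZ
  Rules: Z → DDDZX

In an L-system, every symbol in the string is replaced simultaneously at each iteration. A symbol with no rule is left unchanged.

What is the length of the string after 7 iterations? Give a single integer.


Step 0: length = 4
Step 1: length = 8
Step 2: length = 12
Step 3: length = 16
Step 4: length = 20
Step 5: length = 24
Step 6: length = 28
Step 7: length = 32

Answer: 32


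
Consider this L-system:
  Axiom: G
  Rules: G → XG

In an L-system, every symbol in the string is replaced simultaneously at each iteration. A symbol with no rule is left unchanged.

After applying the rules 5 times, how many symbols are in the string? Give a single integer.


Answer: 6

Derivation:
Step 0: length = 1
Step 1: length = 2
Step 2: length = 3
Step 3: length = 4
Step 4: length = 5
Step 5: length = 6


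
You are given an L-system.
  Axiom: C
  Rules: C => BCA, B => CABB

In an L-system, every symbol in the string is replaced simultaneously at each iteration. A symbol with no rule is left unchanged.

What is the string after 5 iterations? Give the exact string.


Step 0: C
Step 1: BCA
Step 2: CABBBCAA
Step 3: BCAACABBCABBCABBBCAAA
Step 4: CABBBCAAABCAACABBCABBBCAACABBCABBBCAACABBCABBCABBBCAAAA
Step 5: BCAACABBCABBCABBBCAAAACABBBCAAABCAACABBCABBBCAACABBCABBCABBBCAAABCAACABBCABBBCAACABBCABBCABBBCAAABCAACABBCABBBCAACABBCABBBCAACABBCABBCABBBCAAAAA

Answer: BCAACABBCABBCABBBCAAAACABBBCAAABCAACABBCABBBCAACABBCABBCABBBCAAABCAACABBCABBBCAACABBCABBCABBBCAAABCAACABBCABBBCAACABBCABBBCAACABBCABBCABBBCAAAAA


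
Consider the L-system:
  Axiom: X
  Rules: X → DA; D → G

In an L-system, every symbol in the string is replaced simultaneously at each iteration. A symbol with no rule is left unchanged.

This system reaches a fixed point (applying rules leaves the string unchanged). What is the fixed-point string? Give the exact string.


Step 0: X
Step 1: DA
Step 2: GA
Step 3: GA  (unchanged — fixed point at step 2)

Answer: GA


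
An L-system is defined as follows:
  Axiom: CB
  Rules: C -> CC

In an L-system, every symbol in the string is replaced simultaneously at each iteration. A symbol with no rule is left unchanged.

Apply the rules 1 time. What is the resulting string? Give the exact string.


Step 0: CB
Step 1: CCB

Answer: CCB
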